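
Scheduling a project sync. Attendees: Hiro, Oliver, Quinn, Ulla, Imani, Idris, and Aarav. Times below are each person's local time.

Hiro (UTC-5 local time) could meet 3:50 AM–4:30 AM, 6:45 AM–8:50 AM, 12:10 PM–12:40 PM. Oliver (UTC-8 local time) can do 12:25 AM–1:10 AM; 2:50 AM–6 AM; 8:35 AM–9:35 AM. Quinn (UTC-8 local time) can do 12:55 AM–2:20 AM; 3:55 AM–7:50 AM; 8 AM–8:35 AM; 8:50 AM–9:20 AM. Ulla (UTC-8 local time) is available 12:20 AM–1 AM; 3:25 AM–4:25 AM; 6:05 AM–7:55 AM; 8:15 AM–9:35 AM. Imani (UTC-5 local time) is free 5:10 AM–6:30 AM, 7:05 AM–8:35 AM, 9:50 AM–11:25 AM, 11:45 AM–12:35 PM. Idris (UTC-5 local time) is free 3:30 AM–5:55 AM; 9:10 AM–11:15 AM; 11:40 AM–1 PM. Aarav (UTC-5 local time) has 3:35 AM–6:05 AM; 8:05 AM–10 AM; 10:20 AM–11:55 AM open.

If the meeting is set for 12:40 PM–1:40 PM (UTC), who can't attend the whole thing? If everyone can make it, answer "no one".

Hiro in UTC: 08:50-09:30, 11:45-13:50, 17:10-17:40 (add 5h to convert from UTC-5).
Oliver in UTC: 08:25-09:10, 10:50-14:00, 16:35-17:35 (add 8h to convert from UTC-8).
Quinn in UTC: 08:55-10:20, 11:55-15:50, 16:00-16:35, 16:50-17:20 (add 8h to convert from UTC-8).
Ulla in UTC: 08:20-09:00, 11:25-12:25, 14:05-15:55, 16:15-17:35 (add 8h to convert from UTC-8).
Imani in UTC: 10:10-11:30, 12:05-13:35, 14:50-16:25, 16:45-17:35 (add 5h to convert from UTC-5).
Idris in UTC: 08:30-10:55, 14:10-16:15, 16:40-18:00 (add 5h to convert from UTC-5).
Aarav in UTC: 08:35-11:05, 13:05-15:00, 15:20-16:55 (add 5h to convert from UTC-5).
Hiro: free for 12:40-13:40. Oliver: free for 12:40-13:40. Quinn: free for 12:40-13:40. Ulla: not fully free for 12:40-13:40. Imani: not fully free for 12:40-13:40. Idris: not fully free for 12:40-13:40. Aarav: not fully free for 12:40-13:40.

Aarav, Idris, Imani, Ulla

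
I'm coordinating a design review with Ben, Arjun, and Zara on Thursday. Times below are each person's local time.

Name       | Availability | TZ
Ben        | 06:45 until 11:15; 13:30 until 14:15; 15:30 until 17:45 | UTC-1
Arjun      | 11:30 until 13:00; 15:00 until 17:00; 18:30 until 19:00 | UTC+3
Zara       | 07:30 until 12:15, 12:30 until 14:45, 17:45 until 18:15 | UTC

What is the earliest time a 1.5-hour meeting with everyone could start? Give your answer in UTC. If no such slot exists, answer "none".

Ben in UTC: 07:45-12:15, 14:30-15:15, 16:30-18:45 (add 1h to convert from UTC-1).
Arjun in UTC: 08:30-10:00, 12:00-14:00, 15:30-16:00 (subtract 3h to convert from UTC+3).
Zara in UTC: 07:30-12:15, 12:30-14:45, 17:45-18:15.
Ben ∩ Arjun: 08:30-10:00, 12:00-12:15.
Ben ∩ Arjun ∩ Zara: 08:30-10:00, 12:00-12:15.
Those are the intersection windows.
The first common window of at least 90 minutes is 08:30-10:00, so the earliest start is 08:30.

08:30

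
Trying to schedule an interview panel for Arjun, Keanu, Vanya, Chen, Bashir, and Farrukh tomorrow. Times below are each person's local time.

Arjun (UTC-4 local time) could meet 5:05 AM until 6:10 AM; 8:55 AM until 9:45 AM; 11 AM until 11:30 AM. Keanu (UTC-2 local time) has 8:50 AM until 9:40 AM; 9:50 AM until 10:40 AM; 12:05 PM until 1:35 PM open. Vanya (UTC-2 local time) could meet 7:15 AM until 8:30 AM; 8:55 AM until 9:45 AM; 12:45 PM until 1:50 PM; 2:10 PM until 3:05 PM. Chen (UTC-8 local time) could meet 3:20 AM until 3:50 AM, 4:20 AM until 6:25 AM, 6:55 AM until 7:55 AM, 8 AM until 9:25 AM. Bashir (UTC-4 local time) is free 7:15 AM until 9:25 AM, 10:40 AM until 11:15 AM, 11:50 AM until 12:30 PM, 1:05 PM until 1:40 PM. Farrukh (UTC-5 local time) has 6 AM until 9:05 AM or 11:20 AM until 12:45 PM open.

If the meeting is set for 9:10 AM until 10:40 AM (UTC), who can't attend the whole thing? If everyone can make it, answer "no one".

Arjun in UTC: 09:05-10:10, 12:55-13:45, 15:00-15:30 (add 4h to convert from UTC-4).
Keanu in UTC: 10:50-11:40, 11:50-12:40, 14:05-15:35 (add 2h to convert from UTC-2).
Vanya in UTC: 09:15-10:30, 10:55-11:45, 14:45-15:50, 16:10-17:05 (add 2h to convert from UTC-2).
Chen in UTC: 11:20-11:50, 12:20-14:25, 14:55-15:55, 16:00-17:25 (add 8h to convert from UTC-8).
Bashir in UTC: 11:15-13:25, 14:40-15:15, 15:50-16:30, 17:05-17:40 (add 4h to convert from UTC-4).
Farrukh in UTC: 11:00-14:05, 16:20-17:45 (add 5h to convert from UTC-5).
Arjun: not fully free for 09:10-10:40. Keanu: not fully free for 09:10-10:40. Vanya: not fully free for 09:10-10:40. Chen: not fully free for 09:10-10:40. Bashir: not fully free for 09:10-10:40. Farrukh: not fully free for 09:10-10:40.

Arjun, Bashir, Chen, Farrukh, Keanu, Vanya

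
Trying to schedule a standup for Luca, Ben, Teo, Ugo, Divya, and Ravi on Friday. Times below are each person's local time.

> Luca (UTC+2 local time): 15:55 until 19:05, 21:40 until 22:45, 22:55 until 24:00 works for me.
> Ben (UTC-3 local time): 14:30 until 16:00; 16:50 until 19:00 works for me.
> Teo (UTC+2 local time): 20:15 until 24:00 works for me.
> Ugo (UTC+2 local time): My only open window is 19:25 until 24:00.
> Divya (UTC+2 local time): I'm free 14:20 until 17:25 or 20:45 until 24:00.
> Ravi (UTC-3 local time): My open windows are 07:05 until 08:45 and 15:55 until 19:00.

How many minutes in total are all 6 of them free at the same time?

Luca in UTC: 13:55-17:05, 19:40-20:45, 20:55-22:00 (subtract 2h to convert from UTC+2).
Ben in UTC: 17:30-19:00, 19:50-22:00 (add 3h to convert from UTC-3).
Teo in UTC: 18:15-22:00 (subtract 2h to convert from UTC+2).
Ugo in UTC: 17:25-22:00 (subtract 2h to convert from UTC+2).
Divya in UTC: 12:20-15:25, 18:45-22:00 (subtract 2h to convert from UTC+2).
Ravi in UTC: 10:05-11:45, 18:55-22:00 (add 3h to convert from UTC-3).
Luca ∩ Ben: 19:50-20:45, 20:55-22:00.
Luca ∩ Ben ∩ Teo: 19:50-20:45, 20:55-22:00.
Luca ∩ Ben ∩ Teo ∩ Ugo: 19:50-20:45, 20:55-22:00.
Luca ∩ Ben ∩ Teo ∩ Ugo ∩ Divya: 19:50-20:45, 20:55-22:00.
Luca ∩ Ben ∩ Teo ∩ Ugo ∩ Divya ∩ Ravi: 19:50-20:45, 20:55-22:00.
So the common availability across everyone is 19:50-20:45, 20:55-22:00.
Summing the common windows: 55 + 65 = 120 minutes.

120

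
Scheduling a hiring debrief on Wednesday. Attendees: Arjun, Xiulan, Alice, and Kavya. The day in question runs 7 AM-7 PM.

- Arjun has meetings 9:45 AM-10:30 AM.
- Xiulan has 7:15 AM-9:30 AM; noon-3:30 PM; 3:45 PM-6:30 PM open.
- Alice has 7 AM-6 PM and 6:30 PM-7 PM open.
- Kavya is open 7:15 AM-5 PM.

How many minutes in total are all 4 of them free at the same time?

Arjun free: 07:00-09:45, 10:30-19:00 (invert busy blocks within the working day).
Xiulan free: 07:15-09:30, 12:00-15:30, 15:45-18:30.
Alice free: 07:00-18:00, 18:30-19:00.
Kavya free: 07:15-17:00.
Arjun ∩ Xiulan: 07:15-09:30, 12:00-15:30, 15:45-18:30.
Arjun ∩ Xiulan ∩ Alice: 07:15-09:30, 12:00-15:30, 15:45-18:00.
Arjun ∩ Xiulan ∩ Alice ∩ Kavya: 07:15-09:30, 12:00-15:30, 15:45-17:00.
Those are the intersection windows.
Summing the common windows: 135 + 210 + 75 = 420 minutes.

420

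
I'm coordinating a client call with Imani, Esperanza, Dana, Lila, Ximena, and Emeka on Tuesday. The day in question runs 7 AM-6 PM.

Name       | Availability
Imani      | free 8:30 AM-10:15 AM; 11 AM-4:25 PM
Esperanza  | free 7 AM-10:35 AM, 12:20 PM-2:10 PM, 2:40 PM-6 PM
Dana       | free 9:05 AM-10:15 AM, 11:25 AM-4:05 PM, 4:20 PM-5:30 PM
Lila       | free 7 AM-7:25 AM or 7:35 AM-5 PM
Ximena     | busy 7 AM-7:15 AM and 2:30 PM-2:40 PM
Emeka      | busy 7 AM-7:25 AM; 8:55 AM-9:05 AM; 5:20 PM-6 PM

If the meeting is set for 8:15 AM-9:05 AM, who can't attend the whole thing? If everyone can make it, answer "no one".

Dana, Emeka, Imani

Imani free: 08:30-10:15, 11:00-16:25.
Esperanza free: 07:00-10:35, 12:20-14:10, 14:40-18:00.
Dana free: 09:05-10:15, 11:25-16:05, 16:20-17:30.
Lila free: 07:00-07:25, 07:35-17:00.
Ximena free: 07:15-14:30, 14:40-18:00 (invert busy blocks within the working day).
Emeka free: 07:25-08:55, 09:05-17:20 (invert busy blocks within the working day).
Imani: not fully free for 08:15-09:05. Esperanza: free for 08:15-09:05. Dana: not fully free for 08:15-09:05. Lila: free for 08:15-09:05. Ximena: free for 08:15-09:05. Emeka: not fully free for 08:15-09:05.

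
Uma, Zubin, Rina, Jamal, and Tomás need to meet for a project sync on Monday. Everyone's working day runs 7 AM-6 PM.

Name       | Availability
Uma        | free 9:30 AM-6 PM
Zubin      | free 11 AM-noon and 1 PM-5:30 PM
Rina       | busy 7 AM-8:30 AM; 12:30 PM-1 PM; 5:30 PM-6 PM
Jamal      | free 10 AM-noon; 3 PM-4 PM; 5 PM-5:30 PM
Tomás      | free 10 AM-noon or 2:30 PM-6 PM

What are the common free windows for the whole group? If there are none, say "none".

Uma free: 09:30-18:00.
Zubin free: 11:00-12:00, 13:00-17:30.
Rina free: 08:30-12:30, 13:00-17:30 (invert busy blocks within the working day).
Jamal free: 10:00-12:00, 15:00-16:00, 17:00-17:30.
Tomás free: 10:00-12:00, 14:30-18:00.
Uma ∩ Zubin: 11:00-12:00, 13:00-17:30.
Uma ∩ Zubin ∩ Rina: 11:00-12:00, 13:00-17:30.
Uma ∩ Zubin ∩ Rina ∩ Jamal: 11:00-12:00, 15:00-16:00, 17:00-17:30.
Uma ∩ Zubin ∩ Rina ∩ Jamal ∩ Tomás: 11:00-12:00, 15:00-16:00, 17:00-17:30.
So the common availability across everyone is 11:00-12:00, 15:00-16:00, 17:00-17:30.

11:00-12:00, 15:00-16:00, 17:00-17:30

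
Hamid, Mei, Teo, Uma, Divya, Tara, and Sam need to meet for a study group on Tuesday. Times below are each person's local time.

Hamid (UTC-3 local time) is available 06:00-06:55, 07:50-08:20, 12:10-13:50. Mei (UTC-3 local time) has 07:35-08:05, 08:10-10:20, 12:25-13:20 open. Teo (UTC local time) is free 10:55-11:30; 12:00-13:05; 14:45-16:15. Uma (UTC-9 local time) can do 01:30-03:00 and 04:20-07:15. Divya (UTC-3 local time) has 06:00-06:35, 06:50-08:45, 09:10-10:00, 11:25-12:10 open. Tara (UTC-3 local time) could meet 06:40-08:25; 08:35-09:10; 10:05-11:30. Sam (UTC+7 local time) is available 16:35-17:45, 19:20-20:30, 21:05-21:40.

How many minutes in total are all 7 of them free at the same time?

Hamid in UTC: 09:00-09:55, 10:50-11:20, 15:10-16:50 (add 3h to convert from UTC-3).
Mei in UTC: 10:35-11:05, 11:10-13:20, 15:25-16:20 (add 3h to convert from UTC-3).
Teo in UTC: 10:55-11:30, 12:00-13:05, 14:45-16:15.
Uma in UTC: 10:30-12:00, 13:20-16:15 (add 9h to convert from UTC-9).
Divya in UTC: 09:00-09:35, 09:50-11:45, 12:10-13:00, 14:25-15:10 (add 3h to convert from UTC-3).
Tara in UTC: 09:40-11:25, 11:35-12:10, 13:05-14:30 (add 3h to convert from UTC-3).
Sam in UTC: 09:35-10:45, 12:20-13:30, 14:05-14:40 (subtract 7h to convert from UTC+7).
Hamid ∩ Mei: 10:50-11:05, 11:10-11:20, 15:25-16:20.
Hamid ∩ Mei ∩ Teo: 10:55-11:05, 11:10-11:20, 15:25-16:15.
Hamid ∩ Mei ∩ Teo ∩ Uma: 10:55-11:05, 11:10-11:20, 15:25-16:15.
Hamid ∩ Mei ∩ Teo ∩ Uma ∩ Divya: 10:55-11:05, 11:10-11:20.
Hamid ∩ Mei ∩ Teo ∩ Uma ∩ Divya ∩ Tara: 10:55-11:05, 11:10-11:20.
Hamid ∩ Mei ∩ Teo ∩ Uma ∩ Divya ∩ Tara ∩ Sam: ∅.
There is no time when everyone is free.
There is no common window, so the total is 0 minutes.

0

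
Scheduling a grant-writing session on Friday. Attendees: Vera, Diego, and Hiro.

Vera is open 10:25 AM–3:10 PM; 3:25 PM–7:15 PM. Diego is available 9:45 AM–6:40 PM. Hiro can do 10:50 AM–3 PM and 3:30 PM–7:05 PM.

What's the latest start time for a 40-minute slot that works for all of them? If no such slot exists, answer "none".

18:00

Vera ∩ Diego: 10:25-15:10, 15:25-18:40.
Vera ∩ Diego ∩ Hiro: 10:50-15:00, 15:30-18:40.
Those are the intersection windows.
The last common window of at least 40 minutes is 15:30-18:40; a 40-minute meeting can start as late as 18:00 and still end by 18:40.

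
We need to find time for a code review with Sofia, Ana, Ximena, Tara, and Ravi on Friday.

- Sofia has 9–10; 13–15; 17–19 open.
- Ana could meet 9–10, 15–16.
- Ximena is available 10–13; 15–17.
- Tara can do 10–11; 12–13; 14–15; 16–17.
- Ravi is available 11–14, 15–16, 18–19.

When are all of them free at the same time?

none

Sofia ∩ Ana: 09:00-10:00.
Sofia ∩ Ana ∩ Ximena: ∅.
Sofia ∩ Ana ∩ Ximena ∩ Tara: ∅.
Sofia ∩ Ana ∩ Ximena ∩ Tara ∩ Ravi: ∅.
There is no time when everyone is free.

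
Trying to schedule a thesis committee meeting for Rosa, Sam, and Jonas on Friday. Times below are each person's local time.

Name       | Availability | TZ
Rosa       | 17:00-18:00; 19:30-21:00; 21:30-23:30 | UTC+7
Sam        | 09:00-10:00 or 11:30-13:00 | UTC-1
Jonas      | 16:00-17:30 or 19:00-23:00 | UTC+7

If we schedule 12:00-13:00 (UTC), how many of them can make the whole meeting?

1

Rosa in UTC: 10:00-11:00, 12:30-14:00, 14:30-16:30 (subtract 7h to convert from UTC+7).
Sam in UTC: 10:00-11:00, 12:30-14:00 (add 1h to convert from UTC-1).
Jonas in UTC: 09:00-10:30, 12:00-16:00 (subtract 7h to convert from UTC+7).
Jonas can make the full 12:00-13:00 slot — that's 1.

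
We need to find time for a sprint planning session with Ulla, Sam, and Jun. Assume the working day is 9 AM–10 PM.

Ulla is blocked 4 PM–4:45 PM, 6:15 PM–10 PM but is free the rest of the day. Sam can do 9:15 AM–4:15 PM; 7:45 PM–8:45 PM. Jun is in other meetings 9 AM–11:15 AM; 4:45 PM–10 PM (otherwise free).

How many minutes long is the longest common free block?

Ulla free: 09:00-16:00, 16:45-18:15 (invert busy blocks within the working day).
Sam free: 09:15-16:15, 19:45-20:45.
Jun free: 11:15-16:45 (invert busy blocks within the working day).
Ulla ∩ Sam: 09:15-16:00.
Ulla ∩ Sam ∩ Jun: 11:15-16:00.
Those are the intersection windows.
The longest is 11:15-16:00 at 285 minutes.

285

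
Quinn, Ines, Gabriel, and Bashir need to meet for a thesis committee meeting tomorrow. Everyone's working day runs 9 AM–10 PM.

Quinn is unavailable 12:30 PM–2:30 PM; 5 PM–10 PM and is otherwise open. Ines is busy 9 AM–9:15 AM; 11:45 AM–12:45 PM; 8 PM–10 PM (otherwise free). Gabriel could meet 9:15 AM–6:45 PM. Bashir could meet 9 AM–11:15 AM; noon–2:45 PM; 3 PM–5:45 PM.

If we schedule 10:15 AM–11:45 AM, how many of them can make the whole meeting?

Quinn free: 09:00-12:30, 14:30-17:00 (invert busy blocks within the working day).
Ines free: 09:15-11:45, 12:45-20:00 (invert busy blocks within the working day).
Gabriel free: 09:15-18:45.
Bashir free: 09:00-11:15, 12:00-14:45, 15:00-17:45.
Quinn, Ines, and Gabriel can make the full 10:15-11:45 slot — that's 3.

3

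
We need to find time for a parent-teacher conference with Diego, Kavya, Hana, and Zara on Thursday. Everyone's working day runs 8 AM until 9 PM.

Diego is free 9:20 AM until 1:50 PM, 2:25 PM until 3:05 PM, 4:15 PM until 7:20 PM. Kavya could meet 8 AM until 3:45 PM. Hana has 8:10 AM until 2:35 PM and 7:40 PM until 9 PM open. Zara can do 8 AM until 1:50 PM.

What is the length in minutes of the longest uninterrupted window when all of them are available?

Diego ∩ Kavya: 09:20-13:50, 14:25-15:05.
Diego ∩ Kavya ∩ Hana: 09:20-13:50, 14:25-14:35.
Diego ∩ Kavya ∩ Hana ∩ Zara: 09:20-13:50.
The longest is 09:20-13:50 at 270 minutes.

270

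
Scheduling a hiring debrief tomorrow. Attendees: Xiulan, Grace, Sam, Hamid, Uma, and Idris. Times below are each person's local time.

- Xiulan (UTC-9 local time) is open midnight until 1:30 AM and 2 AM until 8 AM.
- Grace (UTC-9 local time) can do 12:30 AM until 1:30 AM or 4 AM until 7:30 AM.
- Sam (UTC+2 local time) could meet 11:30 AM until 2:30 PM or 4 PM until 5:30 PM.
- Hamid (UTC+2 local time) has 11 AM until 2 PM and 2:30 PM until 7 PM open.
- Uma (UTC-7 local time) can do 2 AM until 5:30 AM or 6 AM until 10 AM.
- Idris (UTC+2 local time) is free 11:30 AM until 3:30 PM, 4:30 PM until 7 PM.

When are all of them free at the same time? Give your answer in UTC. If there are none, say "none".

09:30-10:30, 14:30-15:30

Xiulan in UTC: 09:00-10:30, 11:00-17:00 (add 9h to convert from UTC-9).
Grace in UTC: 09:30-10:30, 13:00-16:30 (add 9h to convert from UTC-9).
Sam in UTC: 09:30-12:30, 14:00-15:30 (subtract 2h to convert from UTC+2).
Hamid in UTC: 09:00-12:00, 12:30-17:00 (subtract 2h to convert from UTC+2).
Uma in UTC: 09:00-12:30, 13:00-17:00 (add 7h to convert from UTC-7).
Idris in UTC: 09:30-13:30, 14:30-17:00 (subtract 2h to convert from UTC+2).
Xiulan ∩ Grace: 09:30-10:30, 13:00-16:30.
Xiulan ∩ Grace ∩ Sam: 09:30-10:30, 14:00-15:30.
Xiulan ∩ Grace ∩ Sam ∩ Hamid: 09:30-10:30, 14:00-15:30.
Xiulan ∩ Grace ∩ Sam ∩ Hamid ∩ Uma: 09:30-10:30, 14:00-15:30.
Xiulan ∩ Grace ∩ Sam ∩ Hamid ∩ Uma ∩ Idris: 09:30-10:30, 14:30-15:30.
So the common availability across everyone is 09:30-10:30, 14:30-15:30.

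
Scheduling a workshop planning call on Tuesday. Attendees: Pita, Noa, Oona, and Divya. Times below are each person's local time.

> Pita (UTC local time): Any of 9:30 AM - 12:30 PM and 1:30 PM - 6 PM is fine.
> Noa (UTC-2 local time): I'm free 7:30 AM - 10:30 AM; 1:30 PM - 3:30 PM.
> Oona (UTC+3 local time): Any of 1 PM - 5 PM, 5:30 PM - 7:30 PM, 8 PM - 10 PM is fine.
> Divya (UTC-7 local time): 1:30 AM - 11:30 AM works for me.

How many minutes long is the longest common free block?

Pita in UTC: 09:30-12:30, 13:30-18:00.
Noa in UTC: 09:30-12:30, 15:30-17:30 (add 2h to convert from UTC-2).
Oona in UTC: 10:00-14:00, 14:30-16:30, 17:00-19:00 (subtract 3h to convert from UTC+3).
Divya in UTC: 08:30-18:30 (add 7h to convert from UTC-7).
Pita ∩ Noa: 09:30-12:30, 15:30-17:30.
Pita ∩ Noa ∩ Oona: 10:00-12:30, 15:30-16:30, 17:00-17:30.
Pita ∩ Noa ∩ Oona ∩ Divya: 10:00-12:30, 15:30-16:30, 17:00-17:30.
Those are the intersection windows.
The longest is 10:00-12:30 at 150 minutes.

150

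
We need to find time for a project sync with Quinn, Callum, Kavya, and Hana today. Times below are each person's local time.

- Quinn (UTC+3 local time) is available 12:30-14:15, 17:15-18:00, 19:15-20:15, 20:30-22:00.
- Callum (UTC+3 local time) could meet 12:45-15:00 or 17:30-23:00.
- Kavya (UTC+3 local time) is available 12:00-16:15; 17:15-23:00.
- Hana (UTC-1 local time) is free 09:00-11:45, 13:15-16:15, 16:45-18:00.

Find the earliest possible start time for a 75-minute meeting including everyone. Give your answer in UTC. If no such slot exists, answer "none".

Quinn in UTC: 09:30-11:15, 14:15-15:00, 16:15-17:15, 17:30-19:00 (subtract 3h to convert from UTC+3).
Callum in UTC: 09:45-12:00, 14:30-20:00 (subtract 3h to convert from UTC+3).
Kavya in UTC: 09:00-13:15, 14:15-20:00 (subtract 3h to convert from UTC+3).
Hana in UTC: 10:00-12:45, 14:15-17:15, 17:45-19:00 (add 1h to convert from UTC-1).
Quinn ∩ Callum: 09:45-11:15, 14:30-15:00, 16:15-17:15, 17:30-19:00.
Quinn ∩ Callum ∩ Kavya: 09:45-11:15, 14:30-15:00, 16:15-17:15, 17:30-19:00.
Quinn ∩ Callum ∩ Kavya ∩ Hana: 10:00-11:15, 14:30-15:00, 16:15-17:15, 17:45-19:00.
Those are the intersection windows.
The first common window of at least 75 minutes is 10:00-11:15, so the earliest start is 10:00.

10:00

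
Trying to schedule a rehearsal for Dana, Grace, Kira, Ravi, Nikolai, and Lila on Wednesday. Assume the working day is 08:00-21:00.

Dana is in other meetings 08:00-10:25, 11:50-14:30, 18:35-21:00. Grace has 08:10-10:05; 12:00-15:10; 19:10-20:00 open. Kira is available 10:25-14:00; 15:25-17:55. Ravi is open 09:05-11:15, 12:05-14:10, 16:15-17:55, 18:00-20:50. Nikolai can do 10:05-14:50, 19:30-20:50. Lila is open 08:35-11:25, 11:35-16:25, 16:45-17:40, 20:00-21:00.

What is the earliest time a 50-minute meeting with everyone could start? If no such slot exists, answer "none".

none

Dana free: 10:25-11:50, 14:30-18:35 (invert busy blocks within the working day).
Grace free: 08:10-10:05, 12:00-15:10, 19:10-20:00.
Kira free: 10:25-14:00, 15:25-17:55.
Ravi free: 09:05-11:15, 12:05-14:10, 16:15-17:55, 18:00-20:50.
Nikolai free: 10:05-14:50, 19:30-20:50.
Lila free: 08:35-11:25, 11:35-16:25, 16:45-17:40, 20:00-21:00.
Dana ∩ Grace: 14:30-15:10.
Dana ∩ Grace ∩ Kira: ∅.
Dana ∩ Grace ∩ Kira ∩ Ravi: ∅.
Dana ∩ Grace ∩ Kira ∩ Ravi ∩ Nikolai: ∅.
Dana ∩ Grace ∩ Kira ∩ Ravi ∩ Nikolai ∩ Lila: ∅.
There is no time when everyone is free.
No common window is at least 50 minutes long.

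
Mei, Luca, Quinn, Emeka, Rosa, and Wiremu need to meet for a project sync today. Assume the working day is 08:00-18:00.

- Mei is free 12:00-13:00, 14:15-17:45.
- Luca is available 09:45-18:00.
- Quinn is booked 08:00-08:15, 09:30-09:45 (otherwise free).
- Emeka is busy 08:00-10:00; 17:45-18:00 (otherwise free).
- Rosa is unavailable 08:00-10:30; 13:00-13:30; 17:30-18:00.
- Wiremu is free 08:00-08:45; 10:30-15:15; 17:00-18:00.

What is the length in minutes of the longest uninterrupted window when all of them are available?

60

Mei free: 12:00-13:00, 14:15-17:45.
Luca free: 09:45-18:00.
Quinn free: 08:15-09:30, 09:45-18:00 (invert busy blocks within the working day).
Emeka free: 10:00-17:45 (invert busy blocks within the working day).
Rosa free: 10:30-13:00, 13:30-17:30 (invert busy blocks within the working day).
Wiremu free: 08:00-08:45, 10:30-15:15, 17:00-18:00.
Mei ∩ Luca: 12:00-13:00, 14:15-17:45.
Mei ∩ Luca ∩ Quinn: 12:00-13:00, 14:15-17:45.
Mei ∩ Luca ∩ Quinn ∩ Emeka: 12:00-13:00, 14:15-17:45.
Mei ∩ Luca ∩ Quinn ∩ Emeka ∩ Rosa: 12:00-13:00, 14:15-17:30.
Mei ∩ Luca ∩ Quinn ∩ Emeka ∩ Rosa ∩ Wiremu: 12:00-13:00, 14:15-15:15, 17:00-17:30.
The longest is 12:00-13:00 at 60 minutes.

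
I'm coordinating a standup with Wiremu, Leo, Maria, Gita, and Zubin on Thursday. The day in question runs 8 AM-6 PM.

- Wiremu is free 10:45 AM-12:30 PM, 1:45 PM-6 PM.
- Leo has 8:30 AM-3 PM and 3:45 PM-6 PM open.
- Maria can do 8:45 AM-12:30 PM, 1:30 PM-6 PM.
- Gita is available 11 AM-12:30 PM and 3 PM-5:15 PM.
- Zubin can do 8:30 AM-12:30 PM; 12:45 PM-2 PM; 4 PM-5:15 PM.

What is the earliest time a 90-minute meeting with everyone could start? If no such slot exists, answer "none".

11:00

Wiremu ∩ Leo: 10:45-12:30, 13:45-15:00, 15:45-18:00.
Wiremu ∩ Leo ∩ Maria: 10:45-12:30, 13:45-15:00, 15:45-18:00.
Wiremu ∩ Leo ∩ Maria ∩ Gita: 11:00-12:30, 15:45-17:15.
Wiremu ∩ Leo ∩ Maria ∩ Gita ∩ Zubin: 11:00-12:30, 16:00-17:15.
Those are the intersection windows.
The first common window of at least 90 minutes is 11:00-12:30, so the earliest start is 11:00.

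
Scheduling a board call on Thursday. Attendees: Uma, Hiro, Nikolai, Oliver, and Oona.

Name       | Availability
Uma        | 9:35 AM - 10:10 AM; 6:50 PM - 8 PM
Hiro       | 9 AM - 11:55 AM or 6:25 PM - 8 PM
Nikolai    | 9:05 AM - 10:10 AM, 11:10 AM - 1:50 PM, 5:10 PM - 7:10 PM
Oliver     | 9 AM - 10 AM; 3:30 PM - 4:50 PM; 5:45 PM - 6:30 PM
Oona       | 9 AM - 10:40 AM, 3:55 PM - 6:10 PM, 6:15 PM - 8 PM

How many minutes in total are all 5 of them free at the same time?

Uma ∩ Hiro: 09:35-10:10, 18:50-20:00.
Uma ∩ Hiro ∩ Nikolai: 09:35-10:10, 18:50-19:10.
Uma ∩ Hiro ∩ Nikolai ∩ Oliver: 09:35-10:00.
Uma ∩ Hiro ∩ Nikolai ∩ Oliver ∩ Oona: 09:35-10:00.
Those are the intersection windows.
That's a single block of 25 minutes.

25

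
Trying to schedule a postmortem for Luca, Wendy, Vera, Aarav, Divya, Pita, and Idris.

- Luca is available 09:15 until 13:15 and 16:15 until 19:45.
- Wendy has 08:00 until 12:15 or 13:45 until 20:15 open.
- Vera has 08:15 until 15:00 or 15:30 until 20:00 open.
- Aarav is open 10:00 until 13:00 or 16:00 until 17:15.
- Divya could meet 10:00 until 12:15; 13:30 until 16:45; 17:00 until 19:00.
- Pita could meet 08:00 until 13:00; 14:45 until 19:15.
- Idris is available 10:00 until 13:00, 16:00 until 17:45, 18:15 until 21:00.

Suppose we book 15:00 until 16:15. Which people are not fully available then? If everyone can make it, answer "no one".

Aarav, Idris, Luca, Vera

Luca: not fully free for 15:00-16:15. Wendy: free for 15:00-16:15. Vera: not fully free for 15:00-16:15. Aarav: not fully free for 15:00-16:15. Divya: free for 15:00-16:15. Pita: free for 15:00-16:15. Idris: not fully free for 15:00-16:15.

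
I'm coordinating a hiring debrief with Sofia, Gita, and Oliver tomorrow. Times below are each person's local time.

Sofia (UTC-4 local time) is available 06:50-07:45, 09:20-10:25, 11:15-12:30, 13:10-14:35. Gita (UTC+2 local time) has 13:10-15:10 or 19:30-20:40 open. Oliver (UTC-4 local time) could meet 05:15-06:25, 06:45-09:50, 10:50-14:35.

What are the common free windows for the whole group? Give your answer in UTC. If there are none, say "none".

Sofia in UTC: 10:50-11:45, 13:20-14:25, 15:15-16:30, 17:10-18:35 (add 4h to convert from UTC-4).
Gita in UTC: 11:10-13:10, 17:30-18:40 (subtract 2h to convert from UTC+2).
Oliver in UTC: 09:15-10:25, 10:45-13:50, 14:50-18:35 (add 4h to convert from UTC-4).
Sofia ∩ Gita: 11:10-11:45, 17:30-18:35.
Sofia ∩ Gita ∩ Oliver: 11:10-11:45, 17:30-18:35.
Those are the intersection windows.

11:10-11:45, 17:30-18:35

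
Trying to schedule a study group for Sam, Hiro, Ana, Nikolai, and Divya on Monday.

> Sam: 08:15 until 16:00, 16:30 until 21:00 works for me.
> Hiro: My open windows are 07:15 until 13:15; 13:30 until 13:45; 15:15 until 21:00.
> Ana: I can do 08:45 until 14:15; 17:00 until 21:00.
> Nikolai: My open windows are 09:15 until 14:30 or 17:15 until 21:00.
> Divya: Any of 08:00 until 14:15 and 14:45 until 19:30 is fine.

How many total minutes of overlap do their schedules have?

390

Sam ∩ Hiro: 08:15-13:15, 13:30-13:45, 15:15-16:00, 16:30-21:00.
Sam ∩ Hiro ∩ Ana: 08:45-13:15, 13:30-13:45, 17:00-21:00.
Sam ∩ Hiro ∩ Ana ∩ Nikolai: 09:15-13:15, 13:30-13:45, 17:15-21:00.
Sam ∩ Hiro ∩ Ana ∩ Nikolai ∩ Divya: 09:15-13:15, 13:30-13:45, 17:15-19:30.
Summing the common windows: 240 + 15 + 135 = 390 minutes.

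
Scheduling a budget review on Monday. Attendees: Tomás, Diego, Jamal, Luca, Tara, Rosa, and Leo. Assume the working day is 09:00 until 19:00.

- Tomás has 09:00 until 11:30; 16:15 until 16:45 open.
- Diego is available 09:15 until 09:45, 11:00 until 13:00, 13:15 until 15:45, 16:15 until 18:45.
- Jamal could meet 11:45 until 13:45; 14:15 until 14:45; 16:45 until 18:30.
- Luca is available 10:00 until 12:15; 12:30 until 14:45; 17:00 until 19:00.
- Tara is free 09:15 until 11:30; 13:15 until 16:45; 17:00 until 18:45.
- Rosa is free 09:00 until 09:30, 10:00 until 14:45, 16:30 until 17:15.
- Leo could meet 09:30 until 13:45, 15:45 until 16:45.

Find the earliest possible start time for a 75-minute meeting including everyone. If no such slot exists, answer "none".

Tomás ∩ Diego: 09:15-09:45, 11:00-11:30, 16:15-16:45.
Tomás ∩ Diego ∩ Jamal: ∅.
Tomás ∩ Diego ∩ Jamal ∩ Luca: ∅.
Tomás ∩ Diego ∩ Jamal ∩ Luca ∩ Tara: ∅.
Tomás ∩ Diego ∩ Jamal ∩ Luca ∩ Tara ∩ Rosa: ∅.
Tomás ∩ Diego ∩ Jamal ∩ Luca ∩ Tara ∩ Rosa ∩ Leo: ∅.
There is no time when everyone is free.
No common window is at least 75 minutes long.

none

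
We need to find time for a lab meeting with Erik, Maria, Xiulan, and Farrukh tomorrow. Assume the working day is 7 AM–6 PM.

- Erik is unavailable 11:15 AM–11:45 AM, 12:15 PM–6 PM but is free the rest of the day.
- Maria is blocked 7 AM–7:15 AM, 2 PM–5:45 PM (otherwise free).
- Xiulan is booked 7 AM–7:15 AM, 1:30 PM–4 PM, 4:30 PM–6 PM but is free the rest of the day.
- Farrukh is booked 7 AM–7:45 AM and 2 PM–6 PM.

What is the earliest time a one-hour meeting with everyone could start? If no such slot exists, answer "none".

07:45

Erik free: 07:00-11:15, 11:45-12:15 (invert busy blocks within the working day).
Maria free: 07:15-14:00, 17:45-18:00 (invert busy blocks within the working day).
Xiulan free: 07:15-13:30, 16:00-16:30 (invert busy blocks within the working day).
Farrukh free: 07:45-14:00 (invert busy blocks within the working day).
Erik ∩ Maria: 07:15-11:15, 11:45-12:15.
Erik ∩ Maria ∩ Xiulan: 07:15-11:15, 11:45-12:15.
Erik ∩ Maria ∩ Xiulan ∩ Farrukh: 07:45-11:15, 11:45-12:15.
The first common window of at least 60 minutes is 07:45-11:15, so the earliest start is 07:45.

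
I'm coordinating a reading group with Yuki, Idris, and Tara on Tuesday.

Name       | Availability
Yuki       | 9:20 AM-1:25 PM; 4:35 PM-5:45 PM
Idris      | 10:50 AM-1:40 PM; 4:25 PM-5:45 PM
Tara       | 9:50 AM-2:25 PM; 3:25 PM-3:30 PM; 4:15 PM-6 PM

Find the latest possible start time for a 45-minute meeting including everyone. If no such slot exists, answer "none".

17:00

Yuki ∩ Idris: 10:50-13:25, 16:35-17:45.
Yuki ∩ Idris ∩ Tara: 10:50-13:25, 16:35-17:45.
The last common window of at least 45 minutes is 16:35-17:45; a 45-minute meeting can start as late as 17:00 and still end by 17:45.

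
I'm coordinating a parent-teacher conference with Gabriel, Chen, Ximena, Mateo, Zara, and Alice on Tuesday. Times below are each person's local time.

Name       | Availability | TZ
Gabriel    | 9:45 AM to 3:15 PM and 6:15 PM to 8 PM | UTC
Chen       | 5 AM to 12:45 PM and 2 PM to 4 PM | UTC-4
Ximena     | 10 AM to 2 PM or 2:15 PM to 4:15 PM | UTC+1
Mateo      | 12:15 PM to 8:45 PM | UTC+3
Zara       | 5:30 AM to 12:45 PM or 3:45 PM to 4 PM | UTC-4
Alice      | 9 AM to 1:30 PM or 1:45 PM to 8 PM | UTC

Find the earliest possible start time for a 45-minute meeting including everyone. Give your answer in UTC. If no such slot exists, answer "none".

Gabriel in UTC: 09:45-15:15, 18:15-20:00.
Chen in UTC: 09:00-16:45, 18:00-20:00 (add 4h to convert from UTC-4).
Ximena in UTC: 09:00-13:00, 13:15-15:15 (subtract 1h to convert from UTC+1).
Mateo in UTC: 09:15-17:45 (subtract 3h to convert from UTC+3).
Zara in UTC: 09:30-16:45, 19:45-20:00 (add 4h to convert from UTC-4).
Alice in UTC: 09:00-13:30, 13:45-20:00.
Gabriel ∩ Chen: 09:45-15:15, 18:15-20:00.
Gabriel ∩ Chen ∩ Ximena: 09:45-13:00, 13:15-15:15.
Gabriel ∩ Chen ∩ Ximena ∩ Mateo: 09:45-13:00, 13:15-15:15.
Gabriel ∩ Chen ∩ Ximena ∩ Mateo ∩ Zara: 09:45-13:00, 13:15-15:15.
Gabriel ∩ Chen ∩ Ximena ∩ Mateo ∩ Zara ∩ Alice: 09:45-13:00, 13:15-13:30, 13:45-15:15.
Those are the intersection windows.
The first common window of at least 45 minutes is 09:45-13:00, so the earliest start is 09:45.

09:45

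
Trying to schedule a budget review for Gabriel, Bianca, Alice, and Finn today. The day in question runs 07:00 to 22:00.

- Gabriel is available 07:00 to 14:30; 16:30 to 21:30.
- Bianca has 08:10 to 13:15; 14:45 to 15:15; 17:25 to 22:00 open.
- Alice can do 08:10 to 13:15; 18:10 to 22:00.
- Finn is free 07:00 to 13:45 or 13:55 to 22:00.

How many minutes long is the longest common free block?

Gabriel ∩ Bianca: 08:10-13:15, 17:25-21:30.
Gabriel ∩ Bianca ∩ Alice: 08:10-13:15, 18:10-21:30.
Gabriel ∩ Bianca ∩ Alice ∩ Finn: 08:10-13:15, 18:10-21:30.
The longest is 08:10-13:15 at 305 minutes.

305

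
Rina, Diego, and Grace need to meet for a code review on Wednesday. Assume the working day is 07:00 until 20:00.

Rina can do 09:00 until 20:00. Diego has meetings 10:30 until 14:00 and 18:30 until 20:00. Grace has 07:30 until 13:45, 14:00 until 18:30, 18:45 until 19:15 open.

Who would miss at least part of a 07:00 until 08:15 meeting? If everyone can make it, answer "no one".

Rina free: 09:00-20:00.
Diego free: 07:00-10:30, 14:00-18:30 (invert busy blocks within the working day).
Grace free: 07:30-13:45, 14:00-18:30, 18:45-19:15.
Rina: not fully free for 07:00-08:15. Diego: free for 07:00-08:15. Grace: not fully free for 07:00-08:15.

Grace, Rina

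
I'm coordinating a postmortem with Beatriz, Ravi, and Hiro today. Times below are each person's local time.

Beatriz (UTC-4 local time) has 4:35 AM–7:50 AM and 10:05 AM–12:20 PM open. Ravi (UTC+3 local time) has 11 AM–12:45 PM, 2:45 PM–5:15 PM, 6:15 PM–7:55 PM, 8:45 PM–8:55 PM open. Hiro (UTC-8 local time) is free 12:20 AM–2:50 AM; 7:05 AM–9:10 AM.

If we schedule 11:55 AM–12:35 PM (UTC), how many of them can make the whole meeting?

Beatriz in UTC: 08:35-11:50, 14:05-16:20 (add 4h to convert from UTC-4).
Ravi in UTC: 08:00-09:45, 11:45-14:15, 15:15-16:55, 17:45-17:55 (subtract 3h to convert from UTC+3).
Hiro in UTC: 08:20-10:50, 15:05-17:10 (add 8h to convert from UTC-8).
Ravi can make the full 11:55-12:35 slot — that's 1.

1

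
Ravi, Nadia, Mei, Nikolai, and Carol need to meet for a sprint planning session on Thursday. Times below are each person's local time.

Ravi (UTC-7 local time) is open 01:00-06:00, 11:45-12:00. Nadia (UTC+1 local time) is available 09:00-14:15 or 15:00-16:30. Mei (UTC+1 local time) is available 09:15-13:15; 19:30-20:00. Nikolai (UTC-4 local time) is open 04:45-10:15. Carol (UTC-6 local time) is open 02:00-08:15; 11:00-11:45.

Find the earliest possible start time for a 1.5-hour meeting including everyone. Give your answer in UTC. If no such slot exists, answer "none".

08:45

Ravi in UTC: 08:00-13:00, 18:45-19:00 (add 7h to convert from UTC-7).
Nadia in UTC: 08:00-13:15, 14:00-15:30 (subtract 1h to convert from UTC+1).
Mei in UTC: 08:15-12:15, 18:30-19:00 (subtract 1h to convert from UTC+1).
Nikolai in UTC: 08:45-14:15 (add 4h to convert from UTC-4).
Carol in UTC: 08:00-14:15, 17:00-17:45 (add 6h to convert from UTC-6).
Ravi ∩ Nadia: 08:00-13:00.
Ravi ∩ Nadia ∩ Mei: 08:15-12:15.
Ravi ∩ Nadia ∩ Mei ∩ Nikolai: 08:45-12:15.
Ravi ∩ Nadia ∩ Mei ∩ Nikolai ∩ Carol: 08:45-12:15.
The first common window of at least 90 minutes is 08:45-12:15, so the earliest start is 08:45.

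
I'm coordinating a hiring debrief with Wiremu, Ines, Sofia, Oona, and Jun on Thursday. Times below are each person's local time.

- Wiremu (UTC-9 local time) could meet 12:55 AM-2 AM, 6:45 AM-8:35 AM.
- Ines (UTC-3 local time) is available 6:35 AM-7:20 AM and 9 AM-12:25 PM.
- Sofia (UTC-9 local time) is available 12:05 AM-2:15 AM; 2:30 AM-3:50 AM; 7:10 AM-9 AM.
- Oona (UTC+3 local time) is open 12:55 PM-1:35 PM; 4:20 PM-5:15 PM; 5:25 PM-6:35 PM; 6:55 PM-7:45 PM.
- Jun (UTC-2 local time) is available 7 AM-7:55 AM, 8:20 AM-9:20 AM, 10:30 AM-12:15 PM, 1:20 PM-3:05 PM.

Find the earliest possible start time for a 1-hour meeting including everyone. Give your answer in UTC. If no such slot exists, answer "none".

Wiremu in UTC: 09:55-11:00, 15:45-17:35 (add 9h to convert from UTC-9).
Ines in UTC: 09:35-10:20, 12:00-15:25 (add 3h to convert from UTC-3).
Sofia in UTC: 09:05-11:15, 11:30-12:50, 16:10-18:00 (add 9h to convert from UTC-9).
Oona in UTC: 09:55-10:35, 13:20-14:15, 14:25-15:35, 15:55-16:45 (subtract 3h to convert from UTC+3).
Jun in UTC: 09:00-09:55, 10:20-11:20, 12:30-14:15, 15:20-17:05 (add 2h to convert from UTC-2).
Wiremu ∩ Ines: 09:55-10:20.
Wiremu ∩ Ines ∩ Sofia: 09:55-10:20.
Wiremu ∩ Ines ∩ Sofia ∩ Oona: 09:55-10:20.
Wiremu ∩ Ines ∩ Sofia ∩ Oona ∩ Jun: ∅.
There is no time when everyone is free.
No common window is at least 60 minutes long.

none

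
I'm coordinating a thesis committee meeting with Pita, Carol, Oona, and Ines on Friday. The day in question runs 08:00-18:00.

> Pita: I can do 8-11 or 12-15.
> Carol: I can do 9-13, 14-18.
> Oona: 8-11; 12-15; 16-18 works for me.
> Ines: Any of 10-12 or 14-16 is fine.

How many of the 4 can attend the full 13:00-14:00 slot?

2

Pita and Oona can make the full 13:00-14:00 slot — that's 2.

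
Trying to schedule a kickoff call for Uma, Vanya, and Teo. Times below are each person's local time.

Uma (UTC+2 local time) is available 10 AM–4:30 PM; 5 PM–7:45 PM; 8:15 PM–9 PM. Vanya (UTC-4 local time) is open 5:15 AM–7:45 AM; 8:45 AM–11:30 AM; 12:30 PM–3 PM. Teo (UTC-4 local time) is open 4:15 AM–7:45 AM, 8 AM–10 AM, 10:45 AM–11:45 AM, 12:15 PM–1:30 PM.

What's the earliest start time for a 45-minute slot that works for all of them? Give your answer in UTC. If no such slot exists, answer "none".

Uma in UTC: 08:00-14:30, 15:00-17:45, 18:15-19:00 (subtract 2h to convert from UTC+2).
Vanya in UTC: 09:15-11:45, 12:45-15:30, 16:30-19:00 (add 4h to convert from UTC-4).
Teo in UTC: 08:15-11:45, 12:00-14:00, 14:45-15:45, 16:15-17:30 (add 4h to convert from UTC-4).
Uma ∩ Vanya: 09:15-11:45, 12:45-14:30, 15:00-15:30, 16:30-17:45, 18:15-19:00.
Uma ∩ Vanya ∩ Teo: 09:15-11:45, 12:45-14:00, 15:00-15:30, 16:30-17:30.
The first common window of at least 45 minutes is 09:15-11:45, so the earliest start is 09:15.

09:15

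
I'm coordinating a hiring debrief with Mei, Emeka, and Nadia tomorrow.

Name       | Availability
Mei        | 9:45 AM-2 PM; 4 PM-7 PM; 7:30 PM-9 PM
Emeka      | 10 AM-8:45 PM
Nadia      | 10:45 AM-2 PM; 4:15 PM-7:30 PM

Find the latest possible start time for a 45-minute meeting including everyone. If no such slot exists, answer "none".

18:15

Mei ∩ Emeka: 10:00-14:00, 16:00-19:00, 19:30-20:45.
Mei ∩ Emeka ∩ Nadia: 10:45-14:00, 16:15-19:00.
The last common window of at least 45 minutes is 16:15-19:00; a 45-minute meeting can start as late as 18:15 and still end by 19:00.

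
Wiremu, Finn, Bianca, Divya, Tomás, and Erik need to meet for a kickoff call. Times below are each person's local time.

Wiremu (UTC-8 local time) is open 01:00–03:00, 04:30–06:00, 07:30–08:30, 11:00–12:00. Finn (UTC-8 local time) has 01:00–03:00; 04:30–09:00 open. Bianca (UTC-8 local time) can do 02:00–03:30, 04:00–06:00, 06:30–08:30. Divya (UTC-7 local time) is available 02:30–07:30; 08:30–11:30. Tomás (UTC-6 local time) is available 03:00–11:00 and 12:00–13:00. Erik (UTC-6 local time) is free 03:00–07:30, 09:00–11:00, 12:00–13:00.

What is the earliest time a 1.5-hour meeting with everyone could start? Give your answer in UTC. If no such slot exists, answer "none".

Wiremu in UTC: 09:00-11:00, 12:30-14:00, 15:30-16:30, 19:00-20:00 (add 8h to convert from UTC-8).
Finn in UTC: 09:00-11:00, 12:30-17:00 (add 8h to convert from UTC-8).
Bianca in UTC: 10:00-11:30, 12:00-14:00, 14:30-16:30 (add 8h to convert from UTC-8).
Divya in UTC: 09:30-14:30, 15:30-18:30 (add 7h to convert from UTC-7).
Tomás in UTC: 09:00-17:00, 18:00-19:00 (add 6h to convert from UTC-6).
Erik in UTC: 09:00-13:30, 15:00-17:00, 18:00-19:00 (add 6h to convert from UTC-6).
Wiremu ∩ Finn: 09:00-11:00, 12:30-14:00, 15:30-16:30.
Wiremu ∩ Finn ∩ Bianca: 10:00-11:00, 12:30-14:00, 15:30-16:30.
Wiremu ∩ Finn ∩ Bianca ∩ Divya: 10:00-11:00, 12:30-14:00, 15:30-16:30.
Wiremu ∩ Finn ∩ Bianca ∩ Divya ∩ Tomás: 10:00-11:00, 12:30-14:00, 15:30-16:30.
Wiremu ∩ Finn ∩ Bianca ∩ Divya ∩ Tomás ∩ Erik: 10:00-11:00, 12:30-13:30, 15:30-16:30.
No common window is at least 90 minutes long.

none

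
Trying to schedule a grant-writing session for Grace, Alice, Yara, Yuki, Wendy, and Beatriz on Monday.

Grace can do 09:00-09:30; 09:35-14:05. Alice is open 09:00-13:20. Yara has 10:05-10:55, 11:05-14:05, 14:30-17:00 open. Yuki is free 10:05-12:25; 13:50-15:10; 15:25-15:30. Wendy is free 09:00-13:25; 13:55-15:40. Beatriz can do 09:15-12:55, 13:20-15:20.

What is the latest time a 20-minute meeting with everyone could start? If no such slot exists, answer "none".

12:05

Grace ∩ Alice: 09:00-09:30, 09:35-13:20.
Grace ∩ Alice ∩ Yara: 10:05-10:55, 11:05-13:20.
Grace ∩ Alice ∩ Yara ∩ Yuki: 10:05-10:55, 11:05-12:25.
Grace ∩ Alice ∩ Yara ∩ Yuki ∩ Wendy: 10:05-10:55, 11:05-12:25.
Grace ∩ Alice ∩ Yara ∩ Yuki ∩ Wendy ∩ Beatriz: 10:05-10:55, 11:05-12:25.
So the common availability across everyone is 10:05-10:55, 11:05-12:25.
The last common window of at least 20 minutes is 11:05-12:25; a 20-minute meeting can start as late as 12:05 and still end by 12:25.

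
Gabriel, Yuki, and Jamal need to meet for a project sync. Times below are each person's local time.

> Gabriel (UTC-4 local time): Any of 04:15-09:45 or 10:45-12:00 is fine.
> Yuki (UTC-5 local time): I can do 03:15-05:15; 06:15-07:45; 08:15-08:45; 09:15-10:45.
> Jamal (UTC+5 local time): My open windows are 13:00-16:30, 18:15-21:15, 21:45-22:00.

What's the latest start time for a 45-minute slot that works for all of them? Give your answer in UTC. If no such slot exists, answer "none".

Gabriel in UTC: 08:15-13:45, 14:45-16:00 (add 4h to convert from UTC-4).
Yuki in UTC: 08:15-10:15, 11:15-12:45, 13:15-13:45, 14:15-15:45 (add 5h to convert from UTC-5).
Jamal in UTC: 08:00-11:30, 13:15-16:15, 16:45-17:00 (subtract 5h to convert from UTC+5).
Gabriel ∩ Yuki: 08:15-10:15, 11:15-12:45, 13:15-13:45, 14:45-15:45.
Gabriel ∩ Yuki ∩ Jamal: 08:15-10:15, 11:15-11:30, 13:15-13:45, 14:45-15:45.
So the common availability across everyone is 08:15-10:15, 11:15-11:30, 13:15-13:45, 14:45-15:45.
The last common window of at least 45 minutes is 14:45-15:45; a 45-minute meeting can start as late as 15:00 and still end by 15:45.

15:00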